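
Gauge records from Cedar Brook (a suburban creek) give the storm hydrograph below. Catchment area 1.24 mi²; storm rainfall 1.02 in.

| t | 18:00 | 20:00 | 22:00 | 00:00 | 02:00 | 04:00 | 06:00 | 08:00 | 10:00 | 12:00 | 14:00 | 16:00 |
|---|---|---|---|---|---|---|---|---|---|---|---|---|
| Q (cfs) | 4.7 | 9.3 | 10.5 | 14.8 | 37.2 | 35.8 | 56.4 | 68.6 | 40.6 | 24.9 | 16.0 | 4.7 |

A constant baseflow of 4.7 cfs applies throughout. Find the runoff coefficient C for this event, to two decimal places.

ΣQ_DR = 267.1 cfs; V = ΣQ_DR·Δt = 1.923 × 10^6 ft³.
Runoff depth d = V / A = 0.6676 in.
C = d / P = 0.6676 / 1.02 = 0.65.

C ≈ 0.65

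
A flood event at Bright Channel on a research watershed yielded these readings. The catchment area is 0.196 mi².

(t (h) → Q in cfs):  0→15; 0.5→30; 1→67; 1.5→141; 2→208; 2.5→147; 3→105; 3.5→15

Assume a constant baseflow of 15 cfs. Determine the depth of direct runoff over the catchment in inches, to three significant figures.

Direct runoff: 0.0, 15.0, 52.0, 126.0, 193.0, 132.0, 90.0, 0.0 cfs; ΣQ_DR = 608.0 cfs.
V = ΣQ_DR · Δt = 608.0 × 1800 s = 1.094 × 10^6 ft³.
Over A = 0.196 mi², depth = V / A = 2.40 in.

d ≈ 2.40 in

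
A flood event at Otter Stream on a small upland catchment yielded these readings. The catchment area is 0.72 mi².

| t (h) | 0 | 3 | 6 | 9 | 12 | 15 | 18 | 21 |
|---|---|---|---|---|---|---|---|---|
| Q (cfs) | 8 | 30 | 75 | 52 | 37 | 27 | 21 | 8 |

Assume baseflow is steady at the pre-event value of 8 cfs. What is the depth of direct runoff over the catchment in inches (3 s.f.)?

d ≈ 1.25 in

Direct runoff: 0.0, 22.0, 67.0, 44.0, 29.0, 19.0, 13.0, 0.0 cfs; ΣQ_DR = 194.0 cfs.
V = ΣQ_DR · Δt = 194.0 × 10800 s = 2.095 × 10^6 ft³.
Over A = 0.72 mi², depth = V / A = 1.25 in.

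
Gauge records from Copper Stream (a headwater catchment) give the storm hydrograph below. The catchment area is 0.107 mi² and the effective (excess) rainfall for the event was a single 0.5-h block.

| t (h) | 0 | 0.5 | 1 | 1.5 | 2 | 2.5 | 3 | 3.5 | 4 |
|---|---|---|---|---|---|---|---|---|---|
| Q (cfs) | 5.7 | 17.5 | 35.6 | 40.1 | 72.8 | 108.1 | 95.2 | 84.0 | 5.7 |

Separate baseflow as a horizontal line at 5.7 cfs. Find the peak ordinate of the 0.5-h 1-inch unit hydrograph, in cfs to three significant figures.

Direct runoff: 0.0, 11.8, 29.9, 34.4, 67.1, 102.4, 89.5, 78.3, 0.0 cfs; ΣQ_DR = 413.4 cfs, peak = 102.4 cfs.
Runoff depth d = ΣQ_DR·Δt / A = 413.4 × 1800 / (0.107 mi²) = 2.993 in.
The 1-inch UH is the DRH scaled by (1 in)/d, so U_p = 102.4 × 1/2.993 = 34.2 cfs.

U_p ≈ 34.2 cfs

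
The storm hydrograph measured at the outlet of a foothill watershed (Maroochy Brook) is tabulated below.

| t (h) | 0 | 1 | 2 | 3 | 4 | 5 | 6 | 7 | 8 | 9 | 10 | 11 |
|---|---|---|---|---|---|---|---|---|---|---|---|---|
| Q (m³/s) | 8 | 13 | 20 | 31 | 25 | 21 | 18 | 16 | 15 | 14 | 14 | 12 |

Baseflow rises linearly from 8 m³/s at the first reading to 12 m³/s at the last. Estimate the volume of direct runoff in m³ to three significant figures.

Direct-runoff ordinates (Q − Q_b): 0.00, 4.64, 11.27, 21.91, 15.55, 11.18, 7.82, 5.45, 4.09, 2.73, 2.36, 0.00 m³/s.
ΣQ_DR = 87.00 m³/s.
With Δt = 1 h = 3600 s, V = ΣQ_DR · Δt = 87.00 × 3600 = 3.13 × 10^5 m³.

V ≈ 3.13 × 10^5 m³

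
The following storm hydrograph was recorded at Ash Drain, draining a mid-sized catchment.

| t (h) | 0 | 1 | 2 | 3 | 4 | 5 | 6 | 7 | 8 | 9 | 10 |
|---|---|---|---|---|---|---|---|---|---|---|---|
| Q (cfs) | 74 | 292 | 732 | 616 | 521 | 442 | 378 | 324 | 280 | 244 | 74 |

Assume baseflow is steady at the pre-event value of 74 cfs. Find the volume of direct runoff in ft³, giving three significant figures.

Direct-runoff ordinates (Q − Q_b): 0.0, 218.0, 658.0, 542.0, 447.0, 368.0, 304.0, 250.0, 206.0, 170.0, 0.0 cfs.
ΣQ_DR = 3163 cfs.
With Δt = 1 h = 3600 s, V = ΣQ_DR · Δt = 3163 × 3600 = 1.14 × 10^7 ft³.

V ≈ 1.14 × 10^7 ft³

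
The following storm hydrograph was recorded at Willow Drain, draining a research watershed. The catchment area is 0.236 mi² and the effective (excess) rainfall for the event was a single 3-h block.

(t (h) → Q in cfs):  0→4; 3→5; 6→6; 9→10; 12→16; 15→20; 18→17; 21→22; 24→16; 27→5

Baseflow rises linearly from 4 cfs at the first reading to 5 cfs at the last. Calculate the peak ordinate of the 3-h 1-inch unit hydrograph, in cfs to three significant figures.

Direct runoff: 0.00, 0.89, 1.78, 5.67, 11.56, 15.44, 12.33, 17.22, 11.11, 0.00 cfs; ΣQ_DR = 76.00 cfs, peak = 17.22 cfs.
Runoff depth d = ΣQ_DR·Δt / A = 76.00 × 10800 / (0.236 mi²) = 1.497 in.
The 1-inch UH is the DRH scaled by (1 in)/d, so U_p = 17.22 × 1/1.497 = 11.5 cfs.

U_p ≈ 11.5 cfs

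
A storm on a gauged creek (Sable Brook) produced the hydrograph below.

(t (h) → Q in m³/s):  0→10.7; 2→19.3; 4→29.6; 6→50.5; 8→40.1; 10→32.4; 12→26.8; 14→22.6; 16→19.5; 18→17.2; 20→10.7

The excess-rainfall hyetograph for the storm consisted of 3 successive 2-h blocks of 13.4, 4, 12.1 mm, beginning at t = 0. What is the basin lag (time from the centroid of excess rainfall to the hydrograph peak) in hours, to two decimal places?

t_L ≈ 3.09 h

Centroid of excess rainfall: t_c = Σ P_i·t̄_i / ΣP_i = 2.9119 h (block centres at 1, 3, 5 h).
Hydrograph peak occurs at t = 6 h, so basin lag t_L = 6 − 2.9119 = 3.09 h.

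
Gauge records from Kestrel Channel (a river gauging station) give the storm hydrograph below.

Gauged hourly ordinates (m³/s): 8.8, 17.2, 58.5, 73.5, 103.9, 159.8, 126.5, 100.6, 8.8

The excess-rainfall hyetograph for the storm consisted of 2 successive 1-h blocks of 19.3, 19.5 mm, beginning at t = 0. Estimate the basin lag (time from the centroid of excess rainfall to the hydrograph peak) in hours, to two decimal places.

Centroid of excess rainfall: t_c = Σ P_i·t̄_i / ΣP_i = 1.0026 h (block centres at 0.5, 1.5 h).
Hydrograph peak occurs at t = 5 h, so basin lag t_L = 5 − 1.0026 = 4.00 h.

t_L ≈ 4.00 h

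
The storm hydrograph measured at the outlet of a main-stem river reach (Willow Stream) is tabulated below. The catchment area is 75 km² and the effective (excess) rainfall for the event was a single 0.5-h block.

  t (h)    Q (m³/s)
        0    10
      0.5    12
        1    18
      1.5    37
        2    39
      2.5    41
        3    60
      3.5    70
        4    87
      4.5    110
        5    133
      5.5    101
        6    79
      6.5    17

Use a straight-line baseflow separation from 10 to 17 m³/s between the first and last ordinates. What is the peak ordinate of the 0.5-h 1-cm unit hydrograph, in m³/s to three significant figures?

Direct runoff: 0.00, 1.46, 6.92, 25.38, 26.85, 28.31, 46.77, 56.23, 72.69, 95.15, 117.62, 85.08, 62.54, 0.00 m³/s; ΣQ_DR = 625.0 m³/s, peak = 117.62 m³/s.
Runoff depth d = ΣQ_DR·Δt / A = 625.0 × 1800 / (75 km²) = 15.00 mm.
The 1-cm UH is the DRH scaled by (10 mm)/d, so U_p = 117.62 × 10/15.00 = 78.4 m³/s.

U_p ≈ 78.4 m³/s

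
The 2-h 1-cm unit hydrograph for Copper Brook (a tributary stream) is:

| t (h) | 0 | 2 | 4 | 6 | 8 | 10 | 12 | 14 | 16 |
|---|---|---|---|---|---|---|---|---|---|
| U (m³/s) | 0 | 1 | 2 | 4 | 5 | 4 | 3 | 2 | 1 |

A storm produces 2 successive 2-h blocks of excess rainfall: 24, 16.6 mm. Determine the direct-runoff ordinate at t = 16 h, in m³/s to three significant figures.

By discrete convolution, Q_j = Σ (P_i / 10 mm) · U_{j−i}.
At t = 16 h (j=8): Q = (24/10)·1 + (16.6/10)·2 = 5.72 m³/s.

Q ≈ 5.72 m³/s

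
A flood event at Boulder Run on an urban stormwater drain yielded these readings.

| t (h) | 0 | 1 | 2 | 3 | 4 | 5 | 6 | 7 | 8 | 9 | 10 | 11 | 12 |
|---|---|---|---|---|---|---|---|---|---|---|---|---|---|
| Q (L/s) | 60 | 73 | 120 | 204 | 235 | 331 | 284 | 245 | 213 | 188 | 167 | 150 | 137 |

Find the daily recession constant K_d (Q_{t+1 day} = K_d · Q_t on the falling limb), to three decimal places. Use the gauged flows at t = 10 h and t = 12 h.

Between t = 10 h and t = 12 h the flow falls from 167 to 137 L/s over 2×1 h = 2 h.
Per-interval ratio K = (137/167)^(1/2) = 0.9057; K_d = K^(24/1) = 0.093.

K_d ≈ 0.093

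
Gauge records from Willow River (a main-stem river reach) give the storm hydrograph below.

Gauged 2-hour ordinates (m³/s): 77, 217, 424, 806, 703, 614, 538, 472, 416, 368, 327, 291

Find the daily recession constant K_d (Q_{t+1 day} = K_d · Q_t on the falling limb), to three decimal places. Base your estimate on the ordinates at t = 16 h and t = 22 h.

K_d ≈ 0.239

Between t = 16 h and t = 22 h the flow falls from 416 to 291 m³/s over 3×2 h = 6 h.
Per-interval ratio K = (291/416)^(1/3) = 0.8877; K_d = K^(24/2) = 0.239.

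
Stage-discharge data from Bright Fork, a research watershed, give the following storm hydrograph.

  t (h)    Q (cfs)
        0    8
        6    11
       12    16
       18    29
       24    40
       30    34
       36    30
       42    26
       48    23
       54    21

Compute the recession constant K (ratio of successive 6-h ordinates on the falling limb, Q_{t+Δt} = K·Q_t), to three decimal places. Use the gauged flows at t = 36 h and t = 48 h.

Using the recession-limb readings at t = 36 h and t = 48 h: Q falls from 30 to 23 cfs over 2 intervals.
K = (Q₂/Q₁)^(1/2) = (23/30)^(1/2) = 0.876.

K ≈ 0.876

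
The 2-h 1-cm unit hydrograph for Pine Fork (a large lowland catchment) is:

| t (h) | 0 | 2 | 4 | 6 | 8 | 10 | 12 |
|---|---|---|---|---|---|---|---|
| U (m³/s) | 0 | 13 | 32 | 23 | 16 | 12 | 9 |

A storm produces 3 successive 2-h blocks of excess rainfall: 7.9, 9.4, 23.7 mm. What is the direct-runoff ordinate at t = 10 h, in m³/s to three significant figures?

By discrete convolution, Q_j = Σ (P_i / 10 mm) · U_{j−i}.
At t = 10 h (j=5): Q = (7.9/10)·12 + (9.4/10)·16 + (23.7/10)·23 = 79.0 m³/s.

Q ≈ 79.0 m³/s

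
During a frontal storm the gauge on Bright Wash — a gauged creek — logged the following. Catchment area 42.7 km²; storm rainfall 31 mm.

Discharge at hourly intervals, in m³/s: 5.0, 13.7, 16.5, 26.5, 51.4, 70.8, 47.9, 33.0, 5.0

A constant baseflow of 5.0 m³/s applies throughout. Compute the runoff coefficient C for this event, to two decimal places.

ΣQ_DR = 224.8 m³/s; V = ΣQ_DR·Δt = 8.093 × 10^5 m³.
Runoff depth d = V / A = 18.95 mm.
C = d / P = 18.95 / 31 = 0.61.

C ≈ 0.61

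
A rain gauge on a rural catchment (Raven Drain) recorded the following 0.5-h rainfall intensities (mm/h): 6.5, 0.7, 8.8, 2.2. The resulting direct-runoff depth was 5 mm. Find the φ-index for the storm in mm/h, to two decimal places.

φ ≈ 2.65 mm/h

Only the 2 blocks with intensity above φ contribute runoff: 6.5, 8.8 mm/h.
Σ(I−φ)·Δt = d  ⇒  (6.5+8.8 − 2φ)·0.5 = 5
φ = (15.30 − 5/0.5) / 2 = 2.65 mm/h.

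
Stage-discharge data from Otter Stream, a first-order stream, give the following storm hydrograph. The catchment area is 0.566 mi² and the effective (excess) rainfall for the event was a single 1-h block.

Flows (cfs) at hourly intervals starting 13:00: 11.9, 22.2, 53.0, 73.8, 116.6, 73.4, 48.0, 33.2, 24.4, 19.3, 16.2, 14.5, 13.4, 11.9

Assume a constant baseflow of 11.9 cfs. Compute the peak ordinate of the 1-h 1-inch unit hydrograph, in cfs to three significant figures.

U_p ≈ 105 cfs

Direct runoff: 0.0, 10.3, 41.1, 61.9, 104.7, 61.5, 36.1, 21.3, 12.5, 7.4, 4.3, 2.6, 1.5, 0.0 cfs; ΣQ_DR = 365.2 cfs, peak = 104.7 cfs.
Runoff depth d = ΣQ_DR·Δt / A = 365.2 × 3600 / (0.566 mi²) = 0.9998 in.
The 1-inch UH is the DRH scaled by (1 in)/d, so U_p = 104.7 × 1/0.9998 = 105 cfs.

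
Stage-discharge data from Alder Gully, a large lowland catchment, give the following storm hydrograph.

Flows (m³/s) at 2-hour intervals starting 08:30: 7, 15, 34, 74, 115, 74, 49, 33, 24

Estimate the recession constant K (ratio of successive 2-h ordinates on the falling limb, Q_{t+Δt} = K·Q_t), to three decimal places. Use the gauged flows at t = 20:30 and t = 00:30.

K ≈ 0.700

Using the recession-limb readings at t = 20:30 and t = 00:30: Q falls from 49 to 24 m³/s over 2 intervals.
K = (Q₂/Q₁)^(1/2) = (24/49)^(1/2) = 0.700.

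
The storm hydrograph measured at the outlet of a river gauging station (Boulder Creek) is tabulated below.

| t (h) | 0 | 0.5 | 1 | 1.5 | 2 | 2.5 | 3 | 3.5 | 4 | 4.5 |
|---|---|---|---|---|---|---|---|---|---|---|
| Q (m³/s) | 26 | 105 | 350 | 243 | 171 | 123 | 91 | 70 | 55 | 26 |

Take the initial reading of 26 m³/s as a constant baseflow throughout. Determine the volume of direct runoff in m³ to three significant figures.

V ≈ 1.80 × 10^6 m³

Direct-runoff ordinates (Q − Q_b): 0.0, 79.0, 324.0, 217.0, 145.0, 97.0, 65.0, 44.0, 29.0, 0.0 m³/s.
ΣQ_DR = 1000 m³/s.
With Δt = 0.5 h = 1800 s, V = ΣQ_DR · Δt = 1000 × 1800 = 1.80 × 10^6 m³.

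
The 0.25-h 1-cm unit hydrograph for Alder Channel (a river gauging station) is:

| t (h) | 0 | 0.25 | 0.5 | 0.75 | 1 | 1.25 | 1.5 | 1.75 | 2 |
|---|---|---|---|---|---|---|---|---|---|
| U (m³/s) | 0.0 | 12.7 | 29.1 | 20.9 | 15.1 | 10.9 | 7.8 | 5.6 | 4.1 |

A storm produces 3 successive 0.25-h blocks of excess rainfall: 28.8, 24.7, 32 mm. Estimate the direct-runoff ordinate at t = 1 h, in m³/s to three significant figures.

Q ≈ 188 m³/s

By discrete convolution, Q_j = Σ (P_i / 10 mm) · U_{j−i}.
At t = 1 h (j=4): Q = (28.8/10)·15.1 + (24.7/10)·20.9 + (32/10)·29.1 = 188 m³/s.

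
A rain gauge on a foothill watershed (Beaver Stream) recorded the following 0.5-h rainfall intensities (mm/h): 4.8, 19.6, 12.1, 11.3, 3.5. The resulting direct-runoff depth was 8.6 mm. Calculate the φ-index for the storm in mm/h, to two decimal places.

Only the 3 blocks with intensity above φ contribute runoff: 19.6, 12.1, 11.3 mm/h.
Σ(I−φ)·Δt = d  ⇒  (19.6+12.1+11.3 − 3φ)·0.5 = 8.6
φ = (43.00 − 8.6/0.5) / 3 = 8.60 mm/h.

φ ≈ 8.60 mm/h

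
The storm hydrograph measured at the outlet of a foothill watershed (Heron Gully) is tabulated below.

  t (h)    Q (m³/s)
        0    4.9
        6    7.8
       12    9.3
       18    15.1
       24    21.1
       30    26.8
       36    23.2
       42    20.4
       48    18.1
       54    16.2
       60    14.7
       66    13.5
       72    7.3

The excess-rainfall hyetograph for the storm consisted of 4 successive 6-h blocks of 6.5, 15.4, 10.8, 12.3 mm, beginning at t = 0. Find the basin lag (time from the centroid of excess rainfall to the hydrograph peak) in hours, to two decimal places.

Centroid of excess rainfall: t_c = Σ P_i·t̄_i / ΣP_i = 12.8533 h (block centres at 3, 9, 15, 21 h).
Hydrograph peak occurs at t = 30 h, so basin lag t_L = 30 − 12.8533 = 17.15 h.

t_L ≈ 17.15 h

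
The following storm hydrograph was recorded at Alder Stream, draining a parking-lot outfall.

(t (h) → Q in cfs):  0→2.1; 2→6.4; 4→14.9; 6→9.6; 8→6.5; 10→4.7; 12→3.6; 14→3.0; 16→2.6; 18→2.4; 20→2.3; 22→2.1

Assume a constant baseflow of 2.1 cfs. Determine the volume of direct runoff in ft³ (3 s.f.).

Direct-runoff ordinates (Q − Q_b): 0.0, 4.3, 12.8, 7.5, 4.4, 2.6, 1.5, 0.9, 0.5, 0.3, 0.2, 0.0 cfs.
ΣQ_DR = 35.00 cfs.
With Δt = 2 h = 7200 s, V = ΣQ_DR · Δt = 35.00 × 7200 = 2.52 × 10^5 ft³.

V ≈ 2.52 × 10^5 ft³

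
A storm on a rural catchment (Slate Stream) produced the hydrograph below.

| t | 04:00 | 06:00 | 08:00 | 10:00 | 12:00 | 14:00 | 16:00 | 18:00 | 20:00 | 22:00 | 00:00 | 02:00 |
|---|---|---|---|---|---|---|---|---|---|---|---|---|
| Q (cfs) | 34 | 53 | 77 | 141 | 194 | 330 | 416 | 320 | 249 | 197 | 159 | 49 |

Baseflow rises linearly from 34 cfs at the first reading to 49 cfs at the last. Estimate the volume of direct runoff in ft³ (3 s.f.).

Direct-runoff ordinates (Q − Q_b): 0.00, 17.64, 40.27, 102.91, 154.55, 289.18, 373.82, 276.45, 204.09, 150.73, 111.36, 0.00 cfs.
ΣQ_DR = 1721 cfs.
With Δt = 2 h = 7200 s, V = ΣQ_DR · Δt = 1721 × 7200 = 1.24 × 10^7 ft³.

V ≈ 1.24 × 10^7 ft³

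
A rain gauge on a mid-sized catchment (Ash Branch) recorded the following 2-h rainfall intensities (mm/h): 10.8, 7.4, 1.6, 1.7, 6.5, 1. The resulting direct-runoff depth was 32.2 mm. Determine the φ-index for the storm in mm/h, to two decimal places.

Only the 3 blocks with intensity above φ contribute runoff: 10.8, 7.4, 6.5 mm/h.
Σ(I−φ)·Δt = d  ⇒  (10.8+7.4+6.5 − 3φ)·2 = 32.2
φ = (24.70 − 32.2/2) / 3 = 2.87 mm/h.

φ ≈ 2.87 mm/h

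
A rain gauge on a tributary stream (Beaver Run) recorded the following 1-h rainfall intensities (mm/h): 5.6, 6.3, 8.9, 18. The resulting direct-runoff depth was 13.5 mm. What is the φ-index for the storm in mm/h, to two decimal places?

Only the 2 blocks with intensity above φ contribute runoff: 8.9, 18 mm/h.
Σ(I−φ)·Δt = d  ⇒  (8.9+18 − 2φ)·1 = 13.5
φ = (26.90 − 13.5/1) / 2 = 6.70 mm/h.

φ ≈ 6.70 mm/h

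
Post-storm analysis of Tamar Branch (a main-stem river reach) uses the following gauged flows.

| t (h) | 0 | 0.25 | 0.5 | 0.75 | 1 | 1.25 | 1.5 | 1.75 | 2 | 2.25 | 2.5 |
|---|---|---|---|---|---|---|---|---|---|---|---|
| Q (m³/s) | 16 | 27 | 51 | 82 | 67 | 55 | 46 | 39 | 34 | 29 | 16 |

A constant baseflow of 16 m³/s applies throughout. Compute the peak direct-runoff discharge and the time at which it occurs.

Q_p = 66.0 m³/s at t = 0.75 h

Subtracting baseflow gives direct-runoff ordinates: 0.0, 11.0, 35.0, 66.0, 51.0, 39.0, 30.0, 23.0, 18.0, 13.0, 0.0 m³/s.
The maximum is 66.0 m³/s, occurring at the reading for t = 0.75 h.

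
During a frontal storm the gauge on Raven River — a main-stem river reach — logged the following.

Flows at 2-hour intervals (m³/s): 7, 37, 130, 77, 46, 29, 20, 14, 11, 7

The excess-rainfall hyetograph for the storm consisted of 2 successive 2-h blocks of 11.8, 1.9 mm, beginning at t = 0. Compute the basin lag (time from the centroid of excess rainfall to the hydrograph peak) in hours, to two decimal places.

t_L ≈ 2.72 h

Centroid of excess rainfall: t_c = Σ P_i·t̄_i / ΣP_i = 1.2774 h (block centres at 1, 3 h).
Hydrograph peak occurs at t = 4 h, so basin lag t_L = 4 − 1.2774 = 2.72 h.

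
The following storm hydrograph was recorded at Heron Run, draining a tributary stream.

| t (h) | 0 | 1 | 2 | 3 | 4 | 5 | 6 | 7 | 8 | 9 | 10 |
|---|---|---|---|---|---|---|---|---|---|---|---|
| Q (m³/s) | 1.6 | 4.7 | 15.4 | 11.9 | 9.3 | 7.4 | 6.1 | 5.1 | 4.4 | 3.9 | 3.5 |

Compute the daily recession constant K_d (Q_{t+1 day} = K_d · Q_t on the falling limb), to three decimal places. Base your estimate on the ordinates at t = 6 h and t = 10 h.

Between t = 6 h and t = 10 h the flow falls from 6.1 to 3.5 m³/s over 4×1 h = 4 h.
Per-interval ratio K = (3.5/6.1)^(1/4) = 0.8703; K_d = K^(24/1) = 0.036.

K_d ≈ 0.036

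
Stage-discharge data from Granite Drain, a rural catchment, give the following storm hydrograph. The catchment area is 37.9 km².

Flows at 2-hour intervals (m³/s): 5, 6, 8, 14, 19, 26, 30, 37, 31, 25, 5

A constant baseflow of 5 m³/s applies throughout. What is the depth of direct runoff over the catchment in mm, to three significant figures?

d ≈ 28.7 mm

Direct runoff: 0.0, 1.0, 3.0, 9.0, 14.0, 21.0, 25.0, 32.0, 26.0, 20.0, 0.0 m³/s; ΣQ_DR = 151.0 m³/s.
V = ΣQ_DR · Δt = 151.0 × 7200 s = 1.087 × 10^6 m³.
Over A = 37.9 km², depth = V / A = 28.7 mm.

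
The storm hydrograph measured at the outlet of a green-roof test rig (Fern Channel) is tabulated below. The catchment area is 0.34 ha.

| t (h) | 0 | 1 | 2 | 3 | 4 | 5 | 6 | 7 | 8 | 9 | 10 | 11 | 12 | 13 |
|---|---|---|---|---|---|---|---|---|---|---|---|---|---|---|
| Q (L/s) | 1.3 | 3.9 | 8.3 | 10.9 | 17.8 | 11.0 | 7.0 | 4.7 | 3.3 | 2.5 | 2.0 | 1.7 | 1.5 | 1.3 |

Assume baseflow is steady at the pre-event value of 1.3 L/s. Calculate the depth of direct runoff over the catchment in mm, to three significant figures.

d ≈ 62.5 mm

Direct runoff: 0.0, 2.6, 7.0, 9.6, 16.5, 9.7, 5.7, 3.4, 2.0, 1.2, 0.7, 0.4, 0.2, 0.0 L/s; ΣQ_DR = 59.00 L/s.
V = ΣQ_DR · Δt = 59.00 × 3600 s = 2.124 × 10^5 L.
Over A = 0.34 ha, depth = V / A = 62.5 mm.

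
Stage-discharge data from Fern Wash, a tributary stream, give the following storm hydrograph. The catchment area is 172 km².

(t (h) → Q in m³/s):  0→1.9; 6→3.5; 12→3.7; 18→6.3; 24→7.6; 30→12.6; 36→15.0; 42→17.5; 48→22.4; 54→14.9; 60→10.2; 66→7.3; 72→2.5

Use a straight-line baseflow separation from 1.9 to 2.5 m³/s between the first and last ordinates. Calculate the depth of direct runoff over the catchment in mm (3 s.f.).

Direct runoff: 0.00, 1.55, 1.70, 4.25, 5.50, 10.45, 12.80, 15.25, 20.10, 12.55, 7.80, 4.85, 0.00 m³/s; ΣQ_DR = 96.80 m³/s.
V = ΣQ_DR · Δt = 96.80 × 21600 s = 2.091 × 10^6 m³.
Over A = 172 km², depth = V / A = 12.2 mm.

d ≈ 12.2 mm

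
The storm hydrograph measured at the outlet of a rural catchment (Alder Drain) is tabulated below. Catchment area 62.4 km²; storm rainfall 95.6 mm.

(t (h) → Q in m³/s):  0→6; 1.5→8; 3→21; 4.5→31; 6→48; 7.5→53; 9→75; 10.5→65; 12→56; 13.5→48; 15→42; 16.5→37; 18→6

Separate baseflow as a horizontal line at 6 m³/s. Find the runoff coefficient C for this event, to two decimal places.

ΣQ_DR = 418.0 m³/s; V = ΣQ_DR·Δt = 2.257 × 10^6 m³.
Runoff depth d = V / A = 36.17 mm.
C = d / P = 36.17 / 95.6 = 0.38.

C ≈ 0.38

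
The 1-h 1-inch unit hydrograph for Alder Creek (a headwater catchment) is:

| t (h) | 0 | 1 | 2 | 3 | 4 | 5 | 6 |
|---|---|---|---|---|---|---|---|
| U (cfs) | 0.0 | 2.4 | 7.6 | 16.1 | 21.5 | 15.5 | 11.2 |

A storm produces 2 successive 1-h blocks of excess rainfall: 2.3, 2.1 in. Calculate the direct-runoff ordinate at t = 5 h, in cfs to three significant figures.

Q ≈ 80.8 cfs

By discrete convolution, Q_j = Σ (P_i / 1 in) · U_{j−i}.
At t = 5 h (j=5): Q = (2.3/1)·15.5 + (2.1/1)·21.5 = 80.8 cfs.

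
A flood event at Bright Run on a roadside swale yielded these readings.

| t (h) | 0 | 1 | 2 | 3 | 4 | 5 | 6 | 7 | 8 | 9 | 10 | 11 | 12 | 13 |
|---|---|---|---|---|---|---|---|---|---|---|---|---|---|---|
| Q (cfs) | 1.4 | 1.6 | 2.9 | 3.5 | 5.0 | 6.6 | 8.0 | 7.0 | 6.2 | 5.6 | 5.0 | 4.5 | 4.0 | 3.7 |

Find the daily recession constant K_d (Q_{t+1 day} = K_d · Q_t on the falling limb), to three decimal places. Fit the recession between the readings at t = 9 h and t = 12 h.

K_d ≈ 0.068

Between t = 9 h and t = 12 h the flow falls from 5.6 to 4.0 cfs over 3×1 h = 3 h.
Per-interval ratio K = (4.0/5.6)^(1/3) = 0.8939; K_d = K^(24/1) = 0.068.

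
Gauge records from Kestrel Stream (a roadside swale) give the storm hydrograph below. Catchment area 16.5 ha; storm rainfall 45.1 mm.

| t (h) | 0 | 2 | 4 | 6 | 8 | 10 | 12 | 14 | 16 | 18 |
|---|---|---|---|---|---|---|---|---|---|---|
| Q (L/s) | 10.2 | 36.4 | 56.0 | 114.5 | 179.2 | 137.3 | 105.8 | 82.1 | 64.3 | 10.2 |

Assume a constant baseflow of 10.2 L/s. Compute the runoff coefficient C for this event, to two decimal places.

C ≈ 0.67

ΣQ_DR = 694.0 L/s; V = ΣQ_DR·Δt = 4.997 × 10^6 L.
Runoff depth d = V / A = 30.28 mm.
C = d / P = 30.28 / 45.1 = 0.67.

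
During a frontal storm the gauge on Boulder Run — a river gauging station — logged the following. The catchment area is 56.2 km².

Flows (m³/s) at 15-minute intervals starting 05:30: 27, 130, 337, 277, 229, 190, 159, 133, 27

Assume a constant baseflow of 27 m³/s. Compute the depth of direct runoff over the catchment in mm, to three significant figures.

Direct runoff: 0.0, 103.0, 310.0, 250.0, 202.0, 163.0, 132.0, 106.0, 0.0 m³/s; ΣQ_DR = 1266 m³/s.
V = ΣQ_DR · Δt = 1266 × 900 s = 1.139 × 10^6 m³.
Over A = 56.2 km², depth = V / A = 20.3 mm.

d ≈ 20.3 mm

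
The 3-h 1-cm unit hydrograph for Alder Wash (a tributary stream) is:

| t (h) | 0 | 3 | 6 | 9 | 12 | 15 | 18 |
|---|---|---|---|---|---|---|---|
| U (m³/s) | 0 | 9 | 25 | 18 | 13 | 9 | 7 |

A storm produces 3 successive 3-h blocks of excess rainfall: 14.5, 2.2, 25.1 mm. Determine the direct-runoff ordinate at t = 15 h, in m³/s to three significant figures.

Q ≈ 61.1 m³/s

By discrete convolution, Q_j = Σ (P_i / 10 mm) · U_{j−i}.
At t = 15 h (j=5): Q = (14.5/10)·9 + (2.2/10)·13 + (25.1/10)·18 = 61.1 m³/s.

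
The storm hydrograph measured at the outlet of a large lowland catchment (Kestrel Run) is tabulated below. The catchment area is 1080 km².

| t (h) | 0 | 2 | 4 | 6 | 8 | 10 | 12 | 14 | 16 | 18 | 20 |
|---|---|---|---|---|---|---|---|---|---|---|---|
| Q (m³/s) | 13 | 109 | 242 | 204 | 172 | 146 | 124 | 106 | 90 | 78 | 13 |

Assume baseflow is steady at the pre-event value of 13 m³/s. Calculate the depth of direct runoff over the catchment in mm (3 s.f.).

d ≈ 7.69 mm

Direct runoff: 0.0, 96.0, 229.0, 191.0, 159.0, 133.0, 111.0, 93.0, 77.0, 65.0, 0.0 m³/s; ΣQ_DR = 1154 m³/s.
V = ΣQ_DR · Δt = 1154 × 7200 s = 8.309 × 10^6 m³.
Over A = 1080 km², depth = V / A = 7.69 mm.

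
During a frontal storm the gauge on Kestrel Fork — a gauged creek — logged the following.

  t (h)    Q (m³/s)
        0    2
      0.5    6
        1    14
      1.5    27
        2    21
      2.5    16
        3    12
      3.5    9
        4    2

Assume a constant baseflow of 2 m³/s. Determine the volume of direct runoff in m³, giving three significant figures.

Direct-runoff ordinates (Q − Q_b): 0.0, 4.0, 12.0, 25.0, 19.0, 14.0, 10.0, 7.0, 0.0 m³/s.
ΣQ_DR = 91.00 m³/s.
With Δt = 0.5 h = 1800 s, V = ΣQ_DR · Δt = 91.00 × 1800 = 1.64 × 10^5 m³.

V ≈ 1.64 × 10^5 m³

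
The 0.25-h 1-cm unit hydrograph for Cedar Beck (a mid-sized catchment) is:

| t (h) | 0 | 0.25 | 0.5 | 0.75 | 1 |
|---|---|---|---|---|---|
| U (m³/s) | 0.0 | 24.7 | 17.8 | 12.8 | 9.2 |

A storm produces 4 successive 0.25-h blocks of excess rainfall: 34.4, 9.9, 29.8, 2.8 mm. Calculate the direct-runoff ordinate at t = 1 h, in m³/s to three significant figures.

Q ≈ 104 m³/s

By discrete convolution, Q_j = Σ (P_i / 10 mm) · U_{j−i}.
At t = 1 h (j=4): Q = (34.4/10)·9.2 + (9.9/10)·12.8 + (29.8/10)·17.8 + (2.8/10)·24.7 = 104 m³/s.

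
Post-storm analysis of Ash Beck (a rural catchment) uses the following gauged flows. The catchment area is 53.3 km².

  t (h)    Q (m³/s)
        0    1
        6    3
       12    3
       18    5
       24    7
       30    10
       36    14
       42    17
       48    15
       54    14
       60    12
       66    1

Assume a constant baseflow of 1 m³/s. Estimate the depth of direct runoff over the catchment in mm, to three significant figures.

d ≈ 36.5 mm

Direct runoff: 0.0, 2.0, 2.0, 4.0, 6.0, 9.0, 13.0, 16.0, 14.0, 13.0, 11.0, 0.0 m³/s; ΣQ_DR = 90.00 m³/s.
V = ΣQ_DR · Δt = 90.00 × 21600 s = 1.944 × 10^6 m³.
Over A = 53.3 km², depth = V / A = 36.5 mm.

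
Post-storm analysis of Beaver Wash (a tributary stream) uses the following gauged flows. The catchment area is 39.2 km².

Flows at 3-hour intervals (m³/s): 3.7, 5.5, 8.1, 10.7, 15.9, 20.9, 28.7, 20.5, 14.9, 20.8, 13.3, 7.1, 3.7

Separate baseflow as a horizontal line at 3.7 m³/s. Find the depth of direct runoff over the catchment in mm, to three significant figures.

Direct runoff: 0.0, 1.8, 4.4, 7.0, 12.2, 17.2, 25.0, 16.8, 11.2, 17.1, 9.6, 3.4, 0.0 m³/s; ΣQ_DR = 125.7 m³/s.
V = ΣQ_DR · Δt = 125.7 × 10800 s = 1.358 × 10^6 m³.
Over A = 39.2 km², depth = V / A = 34.6 mm.

d ≈ 34.6 mm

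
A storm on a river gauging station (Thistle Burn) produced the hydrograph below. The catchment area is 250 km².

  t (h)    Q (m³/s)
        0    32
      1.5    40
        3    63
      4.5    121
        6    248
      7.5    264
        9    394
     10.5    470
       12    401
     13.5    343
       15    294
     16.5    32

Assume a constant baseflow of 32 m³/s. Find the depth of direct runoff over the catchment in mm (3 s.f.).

Direct runoff: 0.0, 8.0, 31.0, 89.0, 216.0, 232.0, 362.0, 438.0, 369.0, 311.0, 262.0, 0.0 m³/s; ΣQ_DR = 2318 m³/s.
V = ΣQ_DR · Δt = 2318 × 5400 s = 1.252 × 10^7 m³.
Over A = 250 km², depth = V / A = 50.1 mm.

d ≈ 50.1 mm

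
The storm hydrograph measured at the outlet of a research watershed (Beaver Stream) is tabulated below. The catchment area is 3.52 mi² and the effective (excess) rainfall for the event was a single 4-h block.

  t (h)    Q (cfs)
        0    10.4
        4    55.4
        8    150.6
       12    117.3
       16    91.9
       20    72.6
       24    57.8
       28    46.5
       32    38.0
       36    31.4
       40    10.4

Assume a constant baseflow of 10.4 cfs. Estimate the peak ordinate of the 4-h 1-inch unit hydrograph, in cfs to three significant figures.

Direct runoff: 0.0, 45.0, 140.2, 106.9, 81.5, 62.2, 47.4, 36.1, 27.6, 21.0, 0.0 cfs; ΣQ_DR = 567.9 cfs, peak = 140.2 cfs.
Runoff depth d = ΣQ_DR·Δt / A = 567.9 × 14400 / (3.52 mi²) = 1.000 in.
The 1-inch UH is the DRH scaled by (1 in)/d, so U_p = 140.2 × 1/1.000 = 140 cfs.

U_p ≈ 140 cfs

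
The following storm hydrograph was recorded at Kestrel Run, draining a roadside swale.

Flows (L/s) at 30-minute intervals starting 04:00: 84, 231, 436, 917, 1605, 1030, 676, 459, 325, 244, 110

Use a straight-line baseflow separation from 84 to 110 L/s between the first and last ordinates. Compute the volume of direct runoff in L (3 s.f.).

Direct-runoff ordinates (Q − Q_b): 0.00, 144.40, 346.80, 825.20, 1510.60, 933.00, 576.40, 356.80, 220.20, 136.60, 0.00 L/s.
ΣQ_DR = 5050 L/s.
With Δt = 0.5 h = 1800 s, V = ΣQ_DR · Δt = 5050 × 1800 = 9.09 × 10^6 L.

V ≈ 9.09 × 10^6 L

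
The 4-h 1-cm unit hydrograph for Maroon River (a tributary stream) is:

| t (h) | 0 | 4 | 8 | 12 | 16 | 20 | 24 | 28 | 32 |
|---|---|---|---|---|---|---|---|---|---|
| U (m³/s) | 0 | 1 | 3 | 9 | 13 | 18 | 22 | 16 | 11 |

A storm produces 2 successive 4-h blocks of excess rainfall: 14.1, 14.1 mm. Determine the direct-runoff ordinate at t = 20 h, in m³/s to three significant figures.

By discrete convolution, Q_j = Σ (P_i / 10 mm) · U_{j−i}.
At t = 20 h (j=5): Q = (14.1/10)·18 + (14.1/10)·13 = 43.7 m³/s.

Q ≈ 43.7 m³/s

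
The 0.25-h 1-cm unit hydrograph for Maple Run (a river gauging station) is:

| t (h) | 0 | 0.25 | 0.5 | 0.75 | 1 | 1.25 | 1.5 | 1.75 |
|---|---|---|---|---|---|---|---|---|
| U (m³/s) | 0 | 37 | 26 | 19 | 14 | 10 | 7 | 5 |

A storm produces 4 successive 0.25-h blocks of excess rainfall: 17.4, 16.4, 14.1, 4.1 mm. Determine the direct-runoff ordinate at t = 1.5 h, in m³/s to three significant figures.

By discrete convolution, Q_j = Σ (P_i / 10 mm) · U_{j−i}.
At t = 1.5 h (j=6): Q = (17.4/10)·7 + (16.4/10)·10 + (14.1/10)·14 + (4.1/10)·19 = 56.1 m³/s.

Q ≈ 56.1 m³/s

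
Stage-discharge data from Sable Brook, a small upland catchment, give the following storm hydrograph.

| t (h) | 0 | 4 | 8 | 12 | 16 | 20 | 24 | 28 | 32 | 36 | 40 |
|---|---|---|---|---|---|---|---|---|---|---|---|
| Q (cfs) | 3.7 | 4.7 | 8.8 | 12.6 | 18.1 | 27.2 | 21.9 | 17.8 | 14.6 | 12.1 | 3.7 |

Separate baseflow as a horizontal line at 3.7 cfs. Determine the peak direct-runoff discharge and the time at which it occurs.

Q_p = 23.5 cfs at t = 20 h

Subtracting baseflow gives direct-runoff ordinates: 0.0, 1.0, 5.1, 8.9, 14.4, 23.5, 18.2, 14.1, 10.9, 8.4, 0.0 cfs.
The maximum is 23.5 cfs, occurring at the reading for t = 20 h.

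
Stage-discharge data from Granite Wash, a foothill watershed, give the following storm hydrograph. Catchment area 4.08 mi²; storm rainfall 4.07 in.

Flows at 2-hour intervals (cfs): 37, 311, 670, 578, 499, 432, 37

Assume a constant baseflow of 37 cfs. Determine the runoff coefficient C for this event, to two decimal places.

ΣQ_DR = 2305 cfs; V = ΣQ_DR·Δt = 1.660 × 10^7 ft³.
Runoff depth d = V / A = 1.751 in.
C = d / P = 1.751 / 4.07 = 0.43.

C ≈ 0.43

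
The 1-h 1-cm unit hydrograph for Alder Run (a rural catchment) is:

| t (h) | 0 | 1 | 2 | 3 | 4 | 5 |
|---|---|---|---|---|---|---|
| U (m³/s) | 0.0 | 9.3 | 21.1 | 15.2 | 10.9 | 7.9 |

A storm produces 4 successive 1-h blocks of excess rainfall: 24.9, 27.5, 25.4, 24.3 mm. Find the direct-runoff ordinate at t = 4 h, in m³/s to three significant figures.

Q ≈ 145 m³/s

By discrete convolution, Q_j = Σ (P_i / 10 mm) · U_{j−i}.
At t = 4 h (j=4): Q = (24.9/10)·10.9 + (27.5/10)·15.2 + (25.4/10)·21.1 + (24.3/10)·9.3 = 145 m³/s.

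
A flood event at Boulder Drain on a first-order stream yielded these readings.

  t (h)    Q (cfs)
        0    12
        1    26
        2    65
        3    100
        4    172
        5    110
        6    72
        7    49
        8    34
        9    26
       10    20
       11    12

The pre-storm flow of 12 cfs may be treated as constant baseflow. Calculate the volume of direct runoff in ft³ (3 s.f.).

V ≈ 1.99 × 10^6 ft³

Direct-runoff ordinates (Q − Q_b): 0.0, 14.0, 53.0, 88.0, 160.0, 98.0, 60.0, 37.0, 22.0, 14.0, 8.0, 0.0 cfs.
ΣQ_DR = 554.0 cfs.
With Δt = 1 h = 3600 s, V = ΣQ_DR · Δt = 554.0 × 3600 = 1.99 × 10^6 ft³.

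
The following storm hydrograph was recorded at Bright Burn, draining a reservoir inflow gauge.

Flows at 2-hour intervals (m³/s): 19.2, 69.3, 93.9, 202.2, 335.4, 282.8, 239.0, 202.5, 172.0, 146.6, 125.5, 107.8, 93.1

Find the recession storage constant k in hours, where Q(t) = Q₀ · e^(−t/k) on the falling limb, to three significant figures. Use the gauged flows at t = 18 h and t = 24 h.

k ≈ 13.2 h

On the falling limb, Q drops from 146.6 to 93.1 m³/s between t = 18 h and t = 24 h (Δt = 6 h).
k = −Δt / ln(Q₂/Q₁) = −6 / ln(93.1/146.6) = 13.2 h.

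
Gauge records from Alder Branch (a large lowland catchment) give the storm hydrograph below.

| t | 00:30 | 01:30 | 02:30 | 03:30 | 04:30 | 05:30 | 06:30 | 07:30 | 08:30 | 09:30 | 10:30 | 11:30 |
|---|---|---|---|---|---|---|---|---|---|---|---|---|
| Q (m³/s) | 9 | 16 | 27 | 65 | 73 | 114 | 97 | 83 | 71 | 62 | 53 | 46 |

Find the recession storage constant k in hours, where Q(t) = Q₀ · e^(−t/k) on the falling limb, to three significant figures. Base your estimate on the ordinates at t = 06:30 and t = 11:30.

k ≈ 6.70 h

On the falling limb, Q drops from 97 to 46 m³/s between t = 06:30 and t = 11:30 (Δt = 5 h).
k = −Δt / ln(Q₂/Q₁) = −5 / ln(46/97) = 6.70 h.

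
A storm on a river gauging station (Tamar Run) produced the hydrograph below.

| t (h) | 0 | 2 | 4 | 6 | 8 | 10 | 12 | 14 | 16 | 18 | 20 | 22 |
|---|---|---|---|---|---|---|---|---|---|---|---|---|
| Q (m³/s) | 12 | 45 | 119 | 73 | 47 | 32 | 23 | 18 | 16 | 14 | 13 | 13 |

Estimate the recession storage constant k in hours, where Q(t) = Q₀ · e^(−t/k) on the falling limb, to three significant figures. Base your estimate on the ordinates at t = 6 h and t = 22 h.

k ≈ 9.27 h

On the falling limb, Q drops from 73 to 13 m³/s between t = 6 h and t = 22 h (Δt = 16 h).
k = −Δt / ln(Q₂/Q₁) = −16 / ln(13/73) = 9.27 h.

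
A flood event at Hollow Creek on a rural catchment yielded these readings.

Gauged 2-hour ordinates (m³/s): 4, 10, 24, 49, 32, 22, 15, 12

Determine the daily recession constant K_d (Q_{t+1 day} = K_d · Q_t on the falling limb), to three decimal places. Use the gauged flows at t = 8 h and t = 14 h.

K_d ≈ 0.020

Between t = 8 h and t = 14 h the flow falls from 32 to 12 m³/s over 3×2 h = 6 h.
Per-interval ratio K = (12/32)^(1/3) = 0.7211; K_d = K^(24/2) = 0.020.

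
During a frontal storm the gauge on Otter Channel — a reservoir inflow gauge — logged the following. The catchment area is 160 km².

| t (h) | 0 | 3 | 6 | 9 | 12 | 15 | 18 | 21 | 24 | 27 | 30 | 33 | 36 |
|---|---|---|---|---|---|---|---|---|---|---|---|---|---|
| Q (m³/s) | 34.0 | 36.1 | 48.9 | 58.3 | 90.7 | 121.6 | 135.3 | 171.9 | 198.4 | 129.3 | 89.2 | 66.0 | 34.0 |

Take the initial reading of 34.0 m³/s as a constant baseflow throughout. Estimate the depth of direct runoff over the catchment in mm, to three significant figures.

d ≈ 52.1 mm

Direct runoff: 0.0, 2.1, 14.9, 24.3, 56.7, 87.6, 101.3, 137.9, 164.4, 95.3, 55.2, 32.0, 0.0 m³/s; ΣQ_DR = 771.7 m³/s.
V = ΣQ_DR · Δt = 771.7 × 10800 s = 8.334 × 10^6 m³.
Over A = 160 km², depth = V / A = 52.1 mm.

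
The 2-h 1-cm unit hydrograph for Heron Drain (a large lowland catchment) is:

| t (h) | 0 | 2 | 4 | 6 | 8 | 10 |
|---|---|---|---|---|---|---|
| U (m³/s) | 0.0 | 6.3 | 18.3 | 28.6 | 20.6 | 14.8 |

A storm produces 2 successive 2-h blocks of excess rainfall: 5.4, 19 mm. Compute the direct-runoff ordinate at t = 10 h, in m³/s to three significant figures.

Q ≈ 47.1 m³/s

By discrete convolution, Q_j = Σ (P_i / 10 mm) · U_{j−i}.
At t = 10 h (j=5): Q = (5.4/10)·14.8 + (19/10)·20.6 = 47.1 m³/s.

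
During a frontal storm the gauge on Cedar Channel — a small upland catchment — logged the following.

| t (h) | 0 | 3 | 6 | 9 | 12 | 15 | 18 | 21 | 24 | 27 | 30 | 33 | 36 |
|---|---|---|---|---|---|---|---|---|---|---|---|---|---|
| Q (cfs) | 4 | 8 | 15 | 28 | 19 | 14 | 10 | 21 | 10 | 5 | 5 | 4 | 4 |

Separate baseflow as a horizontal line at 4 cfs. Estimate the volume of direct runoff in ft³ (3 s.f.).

Direct-runoff ordinates (Q − Q_b): 0.0, 4.0, 11.0, 24.0, 15.0, 10.0, 6.0, 17.0, 6.0, 1.0, 1.0, 0.0, 0.0 cfs.
ΣQ_DR = 95.00 cfs.
With Δt = 3 h = 10800 s, V = ΣQ_DR · Δt = 95.00 × 10800 = 1.03 × 10^6 ft³.

V ≈ 1.03 × 10^6 ft³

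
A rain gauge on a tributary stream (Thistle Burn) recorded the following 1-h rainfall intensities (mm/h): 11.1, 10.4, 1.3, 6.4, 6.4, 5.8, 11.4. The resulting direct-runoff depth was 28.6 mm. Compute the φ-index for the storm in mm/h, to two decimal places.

Only the 6 blocks with intensity above φ contribute runoff: 11.1, 10.4, 6.4, 6.4, 5.8, 11.4 mm/h.
Σ(I−φ)·Δt = d  ⇒  (11.1+10.4+6.4+6.4+5.8+11.4 − 6φ)·1 = 28.6
φ = (51.50 − 28.6/1) / 6 = 3.82 mm/h.

φ ≈ 3.82 mm/h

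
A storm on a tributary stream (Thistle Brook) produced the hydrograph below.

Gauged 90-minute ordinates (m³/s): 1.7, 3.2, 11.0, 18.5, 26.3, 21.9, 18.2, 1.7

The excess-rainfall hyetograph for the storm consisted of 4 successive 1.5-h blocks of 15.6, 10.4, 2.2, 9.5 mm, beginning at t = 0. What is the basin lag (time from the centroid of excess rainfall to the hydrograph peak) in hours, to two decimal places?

Centroid of excess rainfall: t_c = Σ P_i·t̄_i / ΣP_i = 2.4728 h (block centres at 0.75, 2.25, 3.75, 5.25 h).
Hydrograph peak occurs at t = 6 h, so basin lag t_L = 6 − 2.4728 = 3.53 h.

t_L ≈ 3.53 h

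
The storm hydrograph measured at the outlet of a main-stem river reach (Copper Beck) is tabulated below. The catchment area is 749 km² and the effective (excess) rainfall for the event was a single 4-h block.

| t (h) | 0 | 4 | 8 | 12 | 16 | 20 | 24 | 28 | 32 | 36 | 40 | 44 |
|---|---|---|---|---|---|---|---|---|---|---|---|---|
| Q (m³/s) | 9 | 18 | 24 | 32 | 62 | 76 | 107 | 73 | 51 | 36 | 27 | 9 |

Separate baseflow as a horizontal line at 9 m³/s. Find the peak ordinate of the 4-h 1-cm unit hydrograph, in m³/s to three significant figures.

Direct runoff: 0.0, 9.0, 15.0, 23.0, 53.0, 67.0, 98.0, 64.0, 42.0, 27.0, 18.0, 0.0 m³/s; ΣQ_DR = 416.0 m³/s, peak = 98.0 m³/s.
Runoff depth d = ΣQ_DR·Δt / A = 416.0 × 14400 / (749 km²) = 7.998 mm.
The 1-cm UH is the DRH scaled by (10 mm)/d, so U_p = 98.0 × 10/7.998 = 123 m³/s.

U_p ≈ 123 m³/s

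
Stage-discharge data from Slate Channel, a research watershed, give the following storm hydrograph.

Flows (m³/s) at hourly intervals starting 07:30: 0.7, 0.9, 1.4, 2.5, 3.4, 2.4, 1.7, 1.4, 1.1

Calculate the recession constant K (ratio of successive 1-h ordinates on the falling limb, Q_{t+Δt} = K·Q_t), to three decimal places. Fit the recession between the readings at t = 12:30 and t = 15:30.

K ≈ 0.771

Using the recession-limb readings at t = 12:30 and t = 15:30: Q falls from 2.4 to 1.1 m³/s over 3 intervals.
K = (Q₂/Q₁)^(1/3) = (1.1/2.4)^(1/3) = 0.771.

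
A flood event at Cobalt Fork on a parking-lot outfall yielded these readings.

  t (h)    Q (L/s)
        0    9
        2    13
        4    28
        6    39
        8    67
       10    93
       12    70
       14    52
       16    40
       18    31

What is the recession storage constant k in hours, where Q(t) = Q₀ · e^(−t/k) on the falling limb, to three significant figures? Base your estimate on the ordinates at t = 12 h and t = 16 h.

On the falling limb, Q drops from 70 to 40 L/s between t = 12 h and t = 16 h (Δt = 4 h).
k = −Δt / ln(Q₂/Q₁) = −4 / ln(40/70) = 7.15 h.

k ≈ 7.15 h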